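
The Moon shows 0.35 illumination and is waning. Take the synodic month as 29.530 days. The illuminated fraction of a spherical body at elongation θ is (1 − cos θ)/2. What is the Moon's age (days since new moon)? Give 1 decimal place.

From f = (1 − cos θ)/2: cos θ = 1 − 2×0.35 = 0.300; arccos → 72.5°.
Since the Moon is past full (waning), take the reflex angle: θ = 360° − 72.5° = 287.5°.
At 360°/29.530 d per day, 287.5° corresponds to 23.58 days.

23.6 days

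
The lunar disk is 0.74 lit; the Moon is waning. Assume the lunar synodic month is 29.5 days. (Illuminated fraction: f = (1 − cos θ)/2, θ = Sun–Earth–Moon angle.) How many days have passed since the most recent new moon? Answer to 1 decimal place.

cos θ = 1 − 2f = -0.480, giving a principal value of 118.7°.
A waning Moon lies in 180°–360°, so θ = 360° − 118.7° = 241.3°.
Age = 29.5 × 241.3°/360° ≈ 19.77 days.

19.8 days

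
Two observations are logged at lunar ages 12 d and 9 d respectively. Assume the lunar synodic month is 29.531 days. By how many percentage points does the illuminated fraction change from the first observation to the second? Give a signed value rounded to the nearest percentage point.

First observation: θ = 360°·12/29.531 = 146.3°, so f = 0.916.
Second observation: θ = 109.7°, f = 0.669.
Δf = 0.669 − 0.916 = -0.247, i.e. -25 pp.

-25 pp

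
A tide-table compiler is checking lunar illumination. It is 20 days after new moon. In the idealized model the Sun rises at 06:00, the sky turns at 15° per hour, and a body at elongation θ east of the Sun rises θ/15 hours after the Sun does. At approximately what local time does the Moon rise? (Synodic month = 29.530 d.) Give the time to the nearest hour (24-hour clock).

22:00

Elongation θ = 360° × 20/29.530 ≈ 243.8°.
Delay after the Sun = 243.8° / (15°/h) ≈ 16.25 h.
06:00 + 16.25 h ≈ 22:15 → 22:00 to the nearest hour.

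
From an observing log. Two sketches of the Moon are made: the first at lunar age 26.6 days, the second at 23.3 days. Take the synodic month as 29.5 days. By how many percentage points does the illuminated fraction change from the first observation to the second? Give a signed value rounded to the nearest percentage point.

First observation: θ = 360°·26.6/29.5 = 324.6°, so f = 0.092.
Second observation: θ = 284.3°, f = 0.376.
Δf = 0.376 − 0.092 = +0.284, i.e. +28 pp.

+28 percentage points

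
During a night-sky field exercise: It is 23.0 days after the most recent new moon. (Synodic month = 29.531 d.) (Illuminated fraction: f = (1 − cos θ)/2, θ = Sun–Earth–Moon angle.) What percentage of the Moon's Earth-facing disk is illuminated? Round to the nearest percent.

Phase angle: θ = 360°·(23.0 d)/(29.531 d) = 280.4°.
With cos θ = 0.180, the lit fraction is (1 − 0.180)/2 ≈ 0.410, so 41%.

41%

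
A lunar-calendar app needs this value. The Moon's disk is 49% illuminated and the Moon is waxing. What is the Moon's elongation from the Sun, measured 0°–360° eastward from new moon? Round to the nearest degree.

89°

Invert f = (1 − cos θ)/2 to get cos θ = 1 − 2(0.49) = 0.020, hence θ₀ = arccos 0.020 = 88.9°.
The Moon is waxing (0°–180°), so θ = 88.9° directly.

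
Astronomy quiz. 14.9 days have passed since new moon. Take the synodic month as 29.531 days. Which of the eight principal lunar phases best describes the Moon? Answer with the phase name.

full moon

θ ≈ 360° × 14.9/29.531 = 182°, which falls in the full moon sector.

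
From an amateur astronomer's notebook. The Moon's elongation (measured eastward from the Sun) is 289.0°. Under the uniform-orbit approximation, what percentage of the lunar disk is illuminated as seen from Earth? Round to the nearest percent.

f = (1 − cos 289.0°)/2 = (1 − 0.326)/2 ≈ 0.337, i.e. 34%.

34%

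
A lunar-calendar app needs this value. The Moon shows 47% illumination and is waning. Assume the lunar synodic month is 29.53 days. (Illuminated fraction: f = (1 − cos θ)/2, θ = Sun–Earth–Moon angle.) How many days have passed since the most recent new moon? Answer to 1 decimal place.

22.4 days

cos θ = 1 − 2f = 0.060, giving a principal value of 86.6°.
Waning ⇒ past full, so θ = 360° − 86.6° = 273.4°.
At 360°/29.53 d per day, 273.4° corresponds to 22.43 days.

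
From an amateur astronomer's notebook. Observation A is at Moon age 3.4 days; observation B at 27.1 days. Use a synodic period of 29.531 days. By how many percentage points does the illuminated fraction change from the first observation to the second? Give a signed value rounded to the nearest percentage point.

-6 percentage points

First observation: θ = 360°·3.4/29.531 = 41.4°, so f = 0.125.
Second observation: θ = 330.4°, f = 0.065.
Δf = 0.065 − 0.125 = -0.060, i.e. -6 pp.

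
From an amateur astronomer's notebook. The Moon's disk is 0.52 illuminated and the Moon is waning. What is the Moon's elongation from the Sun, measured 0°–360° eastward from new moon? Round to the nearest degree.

268°

Invert f = (1 − cos θ)/2 to get cos θ = 1 − 2(0.52) = -0.040, hence θ₀ = arccos -0.040 = 92.3°.
A waning Moon lies in 180°–360°, so θ = 360° − 92.3° = 267.7°.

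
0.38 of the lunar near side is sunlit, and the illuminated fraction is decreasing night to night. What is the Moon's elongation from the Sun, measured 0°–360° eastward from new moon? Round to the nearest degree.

cos θ = 1 − 2f = 0.240, giving a principal value of 76.1°.
Since the Moon is past full (waning), take the reflex angle: θ = 360° − 76.1° = 283.9°.

284°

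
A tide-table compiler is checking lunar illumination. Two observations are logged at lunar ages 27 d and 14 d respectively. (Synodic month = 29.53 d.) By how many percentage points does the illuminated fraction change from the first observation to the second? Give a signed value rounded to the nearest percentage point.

θ₁ = 360° × 27/29.53 = 329.2°, f₁ = (1 − cos θ₁)/2 = 0.071.
θ₂ = 360° × 14/29.53 = 170.7°, f₂ = (1 − cos θ₂)/2 = 0.993.
Change = f₂ − f₁ = +0.923 → +92 percentage points.

+92 pp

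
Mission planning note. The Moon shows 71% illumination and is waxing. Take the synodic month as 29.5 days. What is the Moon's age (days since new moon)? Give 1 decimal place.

9.4 days

Invert f = (1 − cos θ)/2 to get cos θ = 1 − 2(0.71) = -0.420, hence θ₀ = arccos -0.420 = 114.8°.
Waxing ⇒ before full, so θ = 114.8°.
That fraction of the synodic month is 114.8/360 × 29.5 d ≈ 9.41 d.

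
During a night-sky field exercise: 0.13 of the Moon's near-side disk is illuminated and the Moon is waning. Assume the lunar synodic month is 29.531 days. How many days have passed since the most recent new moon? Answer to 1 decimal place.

From f = (1 − cos θ)/2: cos θ = 1 − 2×0.13 = 0.740; arccos → 42.3°.
Waning ⇒ past full, so θ = 360° − 42.3° = 317.7°.
That fraction of the synodic month is 317.7/360 × 29.531 d ≈ 26.06 d.

26.1 days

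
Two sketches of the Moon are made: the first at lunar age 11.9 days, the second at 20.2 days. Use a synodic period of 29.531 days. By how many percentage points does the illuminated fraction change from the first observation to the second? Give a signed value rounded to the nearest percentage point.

θ₁ = 360° × 11.9/29.531 = 145.1°, f₁ = (1 − cos θ₁)/2 = 0.910.
θ₂ = 360° × 20.2/29.531 = 246.2°, f₂ = (1 − cos θ₂)/2 = 0.701.
Change = f₂ − f₁ = -0.209 → -21 percentage points.

-21 percentage points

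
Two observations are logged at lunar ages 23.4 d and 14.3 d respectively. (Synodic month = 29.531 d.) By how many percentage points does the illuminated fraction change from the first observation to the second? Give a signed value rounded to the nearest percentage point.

First observation: θ = 360°·23.4/29.531 = 285.3°, so f = 0.368.
Second observation: θ = 174.3°, f = 0.998.
Δf = 0.998 − 0.368 = +0.629, i.e. +63 pp.

+63 percentage points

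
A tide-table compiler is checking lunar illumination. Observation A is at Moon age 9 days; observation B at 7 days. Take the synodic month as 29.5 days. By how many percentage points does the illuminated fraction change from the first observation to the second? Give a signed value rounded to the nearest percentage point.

-21 pp

θ₁ = 360° × 9/29.5 = 109.8°, f₁ = (1 − cos θ₁)/2 = 0.670.
θ₂ = 360° × 7/29.5 = 85.4°, f₂ = (1 − cos θ₂)/2 = 0.460.
Change = f₂ − f₁ = -0.210 → -21 percentage points.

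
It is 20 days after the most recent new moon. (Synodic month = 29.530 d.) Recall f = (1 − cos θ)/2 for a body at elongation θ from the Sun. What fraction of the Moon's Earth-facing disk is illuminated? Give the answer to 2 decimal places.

Elongation θ = 360° × 20/29.530 ≈ 243.8°.
cos 243.8° = (-0.441), so f = (1 − (-0.441))/2 = 0.721.

0.72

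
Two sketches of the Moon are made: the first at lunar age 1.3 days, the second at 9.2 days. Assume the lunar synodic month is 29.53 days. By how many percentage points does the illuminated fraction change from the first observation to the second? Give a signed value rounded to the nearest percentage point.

+67 percentage points

First observation: θ = 360°·1.3/29.53 = 15.8°, so f = 0.019.
Second observation: θ = 112.2°, f = 0.689.
Δf = 0.689 − 0.019 = +0.670, i.e. +67 pp.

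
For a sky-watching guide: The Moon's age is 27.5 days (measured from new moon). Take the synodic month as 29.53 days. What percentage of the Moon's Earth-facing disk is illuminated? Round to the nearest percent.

Elongation θ = 360° × 27.5/29.53 ≈ 335.3°.
Illuminated fraction = (1 − cos 335.3°)/2 = (1 − 0.908)/2 ≈ 0.046, so 5%.

5%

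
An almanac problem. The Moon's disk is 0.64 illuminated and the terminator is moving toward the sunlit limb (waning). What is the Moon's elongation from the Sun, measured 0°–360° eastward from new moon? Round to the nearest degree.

254°

Invert f = (1 − cos θ)/2 to get cos θ = 1 − 2(0.64) = -0.280, hence θ₀ = arccos -0.280 = 106.3°.
Since the Moon is past full (waning), take the reflex angle: θ = 360° − 106.3° = 253.7°.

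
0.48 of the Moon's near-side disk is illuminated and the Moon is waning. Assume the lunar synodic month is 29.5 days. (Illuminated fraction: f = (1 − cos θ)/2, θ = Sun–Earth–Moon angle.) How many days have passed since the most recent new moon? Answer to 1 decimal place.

22.3 days

Invert f = (1 − cos θ)/2 to get cos θ = 1 − 2(0.48) = 0.040, hence θ₀ = arccos 0.040 = 87.7°.
Since the Moon is past full (waning), take the reflex angle: θ = 360° − 87.7° = 272.3°.
At 360°/29.5 d per day, 272.3° corresponds to 22.31 days.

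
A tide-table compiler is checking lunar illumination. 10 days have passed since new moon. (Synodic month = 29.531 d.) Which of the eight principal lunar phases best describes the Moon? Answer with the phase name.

At 10/29.531 of the cycle, θ ≈ 122° — the waxing gibbous range.

waxing gibbous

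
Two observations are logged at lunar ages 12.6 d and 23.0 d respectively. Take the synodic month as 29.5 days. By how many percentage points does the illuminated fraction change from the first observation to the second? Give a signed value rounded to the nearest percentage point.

-54 pp

θ₁ = 360° × 12.6/29.5 = 153.8°, f₁ = (1 − cos θ₁)/2 = 0.948.
θ₂ = 360° × 23.0/29.5 = 280.7°, f₂ = (1 − cos θ₂)/2 = 0.407.
Change = f₂ − f₁ = -0.541 → -54 percentage points.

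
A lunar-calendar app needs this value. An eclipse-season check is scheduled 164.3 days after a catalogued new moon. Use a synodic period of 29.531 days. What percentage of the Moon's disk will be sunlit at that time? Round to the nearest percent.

164.3/29.531 = 5.564 lunations, so 5 complete cycles and 16.65 d into the next.
Elongation θ = 360° × 16.65/29.531 ≈ 202.9°.
cos 202.9° = (-0.921), so f = (1 − (-0.921))/2 = 0.961, so 96%.

96%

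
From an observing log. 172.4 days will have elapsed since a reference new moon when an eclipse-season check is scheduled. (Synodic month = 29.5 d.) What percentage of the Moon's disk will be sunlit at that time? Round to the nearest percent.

22%

Reduce mod P: 172.4 − 5×29.5 = 24.90 d into the current lunation.
Elongation θ = 360° × 24.90/29.5 ≈ 303.9°.
With cos θ = 0.557, the lit fraction is (1 − 0.557)/2 ≈ 0.221, so 22%.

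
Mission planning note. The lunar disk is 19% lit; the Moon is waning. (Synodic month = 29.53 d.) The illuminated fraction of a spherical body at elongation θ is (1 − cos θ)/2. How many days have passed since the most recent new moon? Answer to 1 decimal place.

25.3 days

Invert f = (1 − cos θ)/2 to get cos θ = 1 − 2(0.19) = 0.620, hence θ₀ = arccos 0.620 = 51.7°.
A waning Moon lies in 180°–360°, so θ = 360° − 51.7° = 308.3°.
That fraction of the synodic month is 308.3/360 × 29.53 d ≈ 25.29 d.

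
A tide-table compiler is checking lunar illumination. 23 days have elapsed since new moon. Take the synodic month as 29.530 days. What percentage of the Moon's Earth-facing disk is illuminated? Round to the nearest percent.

The Moon has covered 23/29.530 of its cycle, so θ ≈ 360° × 23/29.530 = 280.4°.
cos 280.4° = 0.180, so f = (1 − 0.180)/2 = 0.410, so 41%.

41%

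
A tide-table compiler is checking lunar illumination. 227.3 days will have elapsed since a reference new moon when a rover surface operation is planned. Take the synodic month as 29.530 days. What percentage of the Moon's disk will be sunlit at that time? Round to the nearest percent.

227.3/29.530 = 7.697 lunations, so 7 complete cycles and 20.59 d into the next.
The Moon has covered 20.59/29.530 of its cycle, so θ ≈ 360° × 20.59/29.530 = 251.0°.
cos 251.0° = (-0.325), so f = (1 − (-0.325))/2 = 0.663, so 66%.

66%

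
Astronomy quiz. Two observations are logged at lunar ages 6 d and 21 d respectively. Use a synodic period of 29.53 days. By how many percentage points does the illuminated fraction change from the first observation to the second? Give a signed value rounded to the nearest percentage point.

First observation: θ = 360°·6/29.53 = 73.1°, so f = 0.355.
Second observation: θ = 256.0°, f = 0.621.
Δf = 0.621 − 0.355 = +0.266, i.e. +27 pp.

+27 percentage points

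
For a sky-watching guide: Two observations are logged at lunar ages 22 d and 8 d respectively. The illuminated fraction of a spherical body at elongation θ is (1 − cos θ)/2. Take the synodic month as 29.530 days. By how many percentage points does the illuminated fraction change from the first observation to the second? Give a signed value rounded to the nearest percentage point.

θ₁ = 360° × 22/29.530 = 268.2°, f₁ = (1 − cos θ₁)/2 = 0.516.
θ₂ = 360° × 8/29.530 = 97.5°, f₂ = (1 − cos θ₂)/2 = 0.566.
Change = f₂ − f₁ = +0.050 → +5 percentage points.

+5 pp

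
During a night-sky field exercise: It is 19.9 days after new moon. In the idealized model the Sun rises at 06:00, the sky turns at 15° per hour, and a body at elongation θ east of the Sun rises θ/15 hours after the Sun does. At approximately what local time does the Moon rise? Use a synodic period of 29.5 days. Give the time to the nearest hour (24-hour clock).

Elongation θ = 360° × 19.9/29.5 ≈ 242.8°.
At 15° of sky rotation per hour, 242.8° corresponds to a 16.19 h lag.
06:00 + 16.19 h ≈ 22:11 → 22:00 to the nearest hour.

22:00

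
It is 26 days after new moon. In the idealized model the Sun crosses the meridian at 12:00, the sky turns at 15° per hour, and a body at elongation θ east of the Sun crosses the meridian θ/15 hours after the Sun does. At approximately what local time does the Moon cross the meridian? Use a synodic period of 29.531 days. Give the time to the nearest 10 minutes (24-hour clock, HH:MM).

09:10

The Moon has covered 26/29.531 of its cycle, so θ ≈ 360° × 26/29.531 = 317.0°.
At 15° of sky rotation per hour, 317.0° corresponds to a 21.13 h lag.
12:00 + 21.130 h ≈ 09:08 → 09:10 to the nearest ten minutes.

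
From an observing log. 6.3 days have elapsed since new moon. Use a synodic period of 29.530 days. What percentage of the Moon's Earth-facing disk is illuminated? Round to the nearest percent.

39%

Phase angle: θ = 360°·(6.3 d)/(29.530 d) = 76.8°.
Illuminated fraction = (1 − cos 76.8°)/2 = (1 − 0.228)/2 ≈ 0.386, so 39%.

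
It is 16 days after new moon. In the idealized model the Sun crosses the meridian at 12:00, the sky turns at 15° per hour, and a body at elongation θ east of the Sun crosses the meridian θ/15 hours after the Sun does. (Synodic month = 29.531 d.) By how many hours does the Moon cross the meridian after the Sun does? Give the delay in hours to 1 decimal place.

Phase angle: θ = 360°·(16 d)/(29.531 d) = 195.0°.
At 15° of sky rotation per hour, 195.0° corresponds to a 13.00 h lag.
So the Moon crosses the meridian 13.00 h after the Sun.

13.0 h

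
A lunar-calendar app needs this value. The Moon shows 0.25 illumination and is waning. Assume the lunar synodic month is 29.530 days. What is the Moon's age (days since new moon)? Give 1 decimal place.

24.6 days

Invert f = (1 − cos θ)/2 to get cos θ = 1 − 2(0.25) = 0.500, hence θ₀ = arccos 0.500 = 60.0°.
Waning ⇒ past full, so θ = 360° − 60.0° = 300.0°.
At 360°/29.530 d per day, 300.0° corresponds to 24.61 days.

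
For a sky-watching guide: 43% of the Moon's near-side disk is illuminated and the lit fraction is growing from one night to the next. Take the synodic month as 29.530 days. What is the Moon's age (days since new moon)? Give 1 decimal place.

6.7 days

cos θ = 1 − 2f = 0.140, giving a principal value of 82.0°.
Before full moon the principal value applies: θ = 82.0°.
Age = 29.530 × 82.0°/360° ≈ 6.72 days.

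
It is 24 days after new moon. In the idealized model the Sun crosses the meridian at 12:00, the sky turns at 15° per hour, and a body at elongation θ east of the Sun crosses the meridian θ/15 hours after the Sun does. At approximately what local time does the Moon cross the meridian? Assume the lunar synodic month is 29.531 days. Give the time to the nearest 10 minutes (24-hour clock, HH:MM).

07:30

Elongation θ = 360° × 24/29.531 ≈ 292.6°.
Delay after the Sun = 292.6° / (15°/h) ≈ 19.50 h.
12:00 + 19.505 h ≈ 07:30 → 07:30 to the nearest ten minutes.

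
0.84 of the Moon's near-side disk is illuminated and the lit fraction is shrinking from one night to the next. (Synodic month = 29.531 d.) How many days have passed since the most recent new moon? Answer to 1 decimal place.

18.6 days

Invert f = (1 − cos θ)/2 to get cos θ = 1 − 2(0.84) = -0.680, hence θ₀ = arccos -0.680 = 132.8°.
Since the Moon is past full (waning), take the reflex angle: θ = 360° − 132.8° = 227.2°.
Age = 29.531 × 227.2°/360° ≈ 18.63 days.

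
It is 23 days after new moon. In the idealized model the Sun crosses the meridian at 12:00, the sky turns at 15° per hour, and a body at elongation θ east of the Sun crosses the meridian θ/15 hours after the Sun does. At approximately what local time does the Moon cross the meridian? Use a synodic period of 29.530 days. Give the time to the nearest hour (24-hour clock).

Phase angle: θ = 360°·(23 d)/(29.530 d) = 280.4°.
Delay after the Sun = 280.4° / (15°/h) ≈ 18.69 h.
12:00 + 18.69 h ≈ 06:42 → 07:00 to the nearest hour.

07:00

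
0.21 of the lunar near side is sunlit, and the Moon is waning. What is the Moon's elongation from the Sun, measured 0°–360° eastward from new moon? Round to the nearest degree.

Invert f = (1 − cos θ)/2 to get cos θ = 1 − 2(0.21) = 0.580, hence θ₀ = arccos 0.580 = 54.5°.
A waning Moon lies in 180°–360°, so θ = 360° − 54.5° = 305.5°.

305°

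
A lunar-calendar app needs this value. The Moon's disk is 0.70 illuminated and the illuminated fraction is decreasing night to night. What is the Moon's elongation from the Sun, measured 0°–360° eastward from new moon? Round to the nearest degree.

246°

Invert f = (1 − cos θ)/2 to get cos θ = 1 − 2(0.70) = -0.400, hence θ₀ = arccos -0.400 = 113.6°.
Waning ⇒ past full, so θ = 360° − 113.6° = 246.4°.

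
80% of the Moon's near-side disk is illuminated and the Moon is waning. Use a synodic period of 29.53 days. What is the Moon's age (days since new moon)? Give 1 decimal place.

From f = (1 − cos θ)/2: cos θ = 1 − 2×0.80 = -0.600; arccos → 126.9°.
Waning ⇒ past full, so θ = 360° − 126.9° = 233.1°.
That fraction of the synodic month is 233.1/360 × 29.53 d ≈ 19.12 d.

19.1 days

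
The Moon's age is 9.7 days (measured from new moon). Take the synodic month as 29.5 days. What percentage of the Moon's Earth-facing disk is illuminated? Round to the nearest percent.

74%

The Moon has covered 9.7/29.5 of its cycle, so θ ≈ 360° × 9.7/29.5 = 118.4°.
With cos θ = (-0.475), the lit fraction is (1 − (-0.475))/2 ≈ 0.738, so 74%.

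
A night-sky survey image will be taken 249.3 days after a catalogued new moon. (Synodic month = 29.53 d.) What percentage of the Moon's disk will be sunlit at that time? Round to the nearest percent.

Reduce mod P: 249.3 − 8×29.53 = 13.06 d into the current lunation.
Phase angle: θ = 360°·(13.06 d)/(29.53 d) = 159.2°.
With cos θ = (-0.935), the lit fraction is (1 − (-0.935))/2 ≈ 0.967, so 97%.

97%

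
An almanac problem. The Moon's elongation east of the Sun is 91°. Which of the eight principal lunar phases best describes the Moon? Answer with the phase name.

The first quarter sector spans roughly 68°–112°; 91° falls inside it.

first quarter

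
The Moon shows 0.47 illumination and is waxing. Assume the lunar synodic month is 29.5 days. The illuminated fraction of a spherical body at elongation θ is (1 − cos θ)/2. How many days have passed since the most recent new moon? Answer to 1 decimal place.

7.1 days

From f = (1 − cos θ)/2: cos θ = 1 − 2×0.47 = 0.060; arccos → 86.6°.
Waxing ⇒ before full, so θ = 86.6°.
That fraction of the synodic month is 86.6/360 × 29.5 d ≈ 7.09 d.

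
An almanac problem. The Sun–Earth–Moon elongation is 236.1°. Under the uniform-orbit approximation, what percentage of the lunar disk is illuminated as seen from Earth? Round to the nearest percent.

78%

cos 236.1° = (-0.558), so f = (1 − (-0.558))/2 = 0.779, i.e. 78%.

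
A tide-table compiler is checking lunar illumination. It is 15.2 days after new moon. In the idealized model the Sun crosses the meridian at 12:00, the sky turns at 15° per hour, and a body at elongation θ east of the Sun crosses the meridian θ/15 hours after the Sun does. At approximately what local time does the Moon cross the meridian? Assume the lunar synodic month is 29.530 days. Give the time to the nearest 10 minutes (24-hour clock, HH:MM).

Phase angle: θ = 360°·(15.2 d)/(29.530 d) = 185.3°.
Delay after the Sun = 185.3° / (15°/h) ≈ 12.35 h.
12:00 + 12.354 h ≈ 00:21 → 00:20 to the nearest ten minutes.

00:20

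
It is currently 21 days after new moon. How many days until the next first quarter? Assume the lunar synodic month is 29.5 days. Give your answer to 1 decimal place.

15.9 days

First quarter is 0.25 of the way through the cycle: age 0.25 × 29.5 = 7.375 d.
Already past this cycle's first quarter; the next is at 7.375 + 29.5 = 36.875 d, so 36.875 − 21 = 15.875 days.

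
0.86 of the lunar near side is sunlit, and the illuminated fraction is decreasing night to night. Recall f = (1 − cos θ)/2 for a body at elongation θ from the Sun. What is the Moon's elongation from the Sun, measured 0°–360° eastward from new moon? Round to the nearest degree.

Invert f = (1 − cos θ)/2 to get cos θ = 1 − 2(0.86) = -0.720, hence θ₀ = arccos -0.720 = 136.1°.
A waning Moon lies in 180°–360°, so θ = 360° − 136.1° = 223.9°.

224°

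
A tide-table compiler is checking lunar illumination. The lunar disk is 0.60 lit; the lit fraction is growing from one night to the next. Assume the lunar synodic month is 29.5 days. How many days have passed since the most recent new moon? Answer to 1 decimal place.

8.3 days

cos θ = 1 − 2f = -0.200, giving a principal value of 101.5°.
Waxing ⇒ before full, so θ = 101.5°.
Age = 29.5 × 101.5°/360° ≈ 8.32 days.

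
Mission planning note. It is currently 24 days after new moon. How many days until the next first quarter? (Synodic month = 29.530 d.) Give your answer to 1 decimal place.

12.9 days

First quarter is 0.25 of the way through the cycle: age 0.25 × 29.530 = 7.383 d.
This lunation's first quarter (7.383 d) has passed, so add one period: 36.913 − 24 = 12.913 days.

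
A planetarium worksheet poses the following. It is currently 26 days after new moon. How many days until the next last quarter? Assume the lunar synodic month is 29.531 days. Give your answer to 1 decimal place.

25.7 days

Last quarter occurs at elongation 270°, i.e. at age 29.531 × 270/360 = 22.148 d.
This lunation's last quarter (22.148 d) has passed, so add one period: 51.679 − 26 = 25.679 days.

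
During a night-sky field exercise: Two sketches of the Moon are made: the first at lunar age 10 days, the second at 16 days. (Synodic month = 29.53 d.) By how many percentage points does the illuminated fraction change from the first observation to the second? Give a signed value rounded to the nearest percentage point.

+22 percentage points

First observation: θ = 360°·10/29.53 = 121.9°, so f = 0.764.
Second observation: θ = 195.1°, f = 0.983.
Δf = 0.983 − 0.764 = +0.219, i.e. +22 pp.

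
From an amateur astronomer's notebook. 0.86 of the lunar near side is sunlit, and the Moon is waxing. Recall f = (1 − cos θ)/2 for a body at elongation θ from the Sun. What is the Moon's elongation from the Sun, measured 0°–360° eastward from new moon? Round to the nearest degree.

cos θ = 1 − 2f = -0.720, giving a principal value of 136.1°.
Waxing ⇒ before full, so θ = 136.1°.

136°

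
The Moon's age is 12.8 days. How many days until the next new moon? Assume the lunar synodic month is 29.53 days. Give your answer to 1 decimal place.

One full lunation from the last new moon is 29.53 d; remaining = 29.53 − 12.8 = 16.730 d.

16.7 days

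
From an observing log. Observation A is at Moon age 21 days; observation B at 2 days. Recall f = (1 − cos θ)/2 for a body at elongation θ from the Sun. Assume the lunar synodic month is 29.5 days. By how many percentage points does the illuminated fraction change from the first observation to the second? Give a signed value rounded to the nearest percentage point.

θ₁ = 360° × 21/29.5 = 256.3°, f₁ = (1 − cos θ₁)/2 = 0.619.
θ₂ = 360° × 2/29.5 = 24.4°, f₂ = (1 − cos θ₂)/2 = 0.045.
Change = f₂ − f₁ = -0.574 → -57 percentage points.

-57 pp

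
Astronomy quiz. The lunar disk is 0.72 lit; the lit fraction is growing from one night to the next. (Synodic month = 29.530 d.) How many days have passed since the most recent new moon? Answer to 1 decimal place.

From f = (1 − cos θ)/2: cos θ = 1 − 2×0.72 = -0.440; arccos → 116.1°.
The Moon is waxing (0°–180°), so θ = 116.1° directly.
At 360°/29.530 d per day, 116.1° corresponds to 9.52 days.

9.5 days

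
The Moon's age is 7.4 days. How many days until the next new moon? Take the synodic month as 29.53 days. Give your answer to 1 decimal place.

22.1 days

The next new moon completes the synodic month: 29.53 − 7.4 = 22.130 days.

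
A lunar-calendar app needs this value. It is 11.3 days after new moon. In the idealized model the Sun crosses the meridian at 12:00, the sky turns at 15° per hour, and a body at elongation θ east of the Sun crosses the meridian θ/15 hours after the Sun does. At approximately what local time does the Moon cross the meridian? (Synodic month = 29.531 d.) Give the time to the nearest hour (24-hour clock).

The Moon has covered 11.3/29.531 of its cycle, so θ ≈ 360° × 11.3/29.531 = 137.8°.
At 15° of sky rotation per hour, 137.8° corresponds to a 9.18 h lag.
12:00 + 9.18 h ≈ 21:11 → 21:00 to the nearest hour.

21:00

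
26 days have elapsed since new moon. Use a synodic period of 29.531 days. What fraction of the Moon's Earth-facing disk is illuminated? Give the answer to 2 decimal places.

0.13

The Moon has covered 26/29.531 of its cycle, so θ ≈ 360° × 26/29.531 = 317.0°.
With cos θ = 0.731, the lit fraction is (1 − 0.731)/2 ≈ 0.135.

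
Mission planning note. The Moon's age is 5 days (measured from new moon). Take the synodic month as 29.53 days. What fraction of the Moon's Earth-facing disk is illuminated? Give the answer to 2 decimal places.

0.26

Elongation θ = 360° × 5/29.53 ≈ 61.0°.
Illuminated fraction = (1 − cos 61.0°)/2 = (1 − 0.485)/2 ≈ 0.257.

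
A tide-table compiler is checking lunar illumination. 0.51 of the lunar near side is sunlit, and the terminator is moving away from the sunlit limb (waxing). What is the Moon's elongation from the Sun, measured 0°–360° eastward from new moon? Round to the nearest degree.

91°

cos θ = 1 − 2f = -0.020, giving a principal value of 91.1°.
Waxing ⇒ before full, so θ = 91.1°.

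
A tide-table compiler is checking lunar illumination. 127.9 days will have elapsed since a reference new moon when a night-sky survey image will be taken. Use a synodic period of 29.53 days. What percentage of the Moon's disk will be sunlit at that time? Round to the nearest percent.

127.9 d spans 4 complete synodic months (4 × 29.53 = 118.12 d) plus 9.78 d.
The Moon has covered 9.78/29.53 of its cycle, so θ ≈ 360° × 9.78/29.53 = 119.2°.
With cos θ = (-0.488), the lit fraction is (1 − (-0.488))/2 ≈ 0.744, so 74%.

74%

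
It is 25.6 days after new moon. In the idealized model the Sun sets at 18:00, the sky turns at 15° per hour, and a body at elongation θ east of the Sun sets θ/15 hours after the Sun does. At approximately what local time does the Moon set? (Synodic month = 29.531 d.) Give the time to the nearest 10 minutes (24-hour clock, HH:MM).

Elongation θ = 360° × 25.6/29.531 ≈ 312.1°.
At 15° of sky rotation per hour, 312.1° corresponds to a 20.81 h lag.
18:00 + 20.805 h ≈ 14:48 → 14:50 to the nearest ten minutes.

14:50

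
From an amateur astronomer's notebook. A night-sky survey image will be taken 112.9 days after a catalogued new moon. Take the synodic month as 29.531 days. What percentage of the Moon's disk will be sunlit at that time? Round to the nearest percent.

Reduce mod P: 112.9 − 3×29.531 = 24.31 d into the current lunation.
Phase angle: θ = 360°·(24.31 d)/(29.531 d) = 296.3°.
cos 296.3° = 0.443, so f = (1 − 0.443)/2 = 0.278, so 28%.

28%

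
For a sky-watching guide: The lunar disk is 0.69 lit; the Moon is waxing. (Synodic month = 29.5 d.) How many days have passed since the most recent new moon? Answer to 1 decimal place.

Invert f = (1 − cos θ)/2 to get cos θ = 1 − 2(0.69) = -0.380, hence θ₀ = arccos -0.380 = 112.3°.
Before full moon the principal value applies: θ = 112.3°.
That fraction of the synodic month is 112.3/360 × 29.5 d ≈ 9.21 d.

9.2 days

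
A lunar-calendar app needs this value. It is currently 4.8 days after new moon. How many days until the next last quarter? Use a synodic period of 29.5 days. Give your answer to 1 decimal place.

Last quarter occurs at elongation 270°, i.e. at age 29.5 × 270/360 = 22.125 d.
So 17.325 days remain (22.125 − 4.8).

17.3 days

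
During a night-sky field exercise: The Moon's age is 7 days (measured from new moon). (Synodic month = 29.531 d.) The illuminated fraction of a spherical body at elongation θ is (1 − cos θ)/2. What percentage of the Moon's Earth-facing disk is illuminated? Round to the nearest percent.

Elongation θ = 360° × 7/29.531 ≈ 85.3°.
With cos θ = 0.081, the lit fraction is (1 − 0.081)/2 ≈ 0.459, so 46%.

46%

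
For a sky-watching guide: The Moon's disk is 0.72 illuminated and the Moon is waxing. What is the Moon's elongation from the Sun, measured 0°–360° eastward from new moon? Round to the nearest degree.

116°

cos θ = 1 − 2f = -0.440, giving a principal value of 116.1°.
Before full moon the principal value applies: θ = 116.1°.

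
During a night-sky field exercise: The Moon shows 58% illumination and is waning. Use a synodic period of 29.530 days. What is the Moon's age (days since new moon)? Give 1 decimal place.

cos θ = 1 − 2f = -0.160, giving a principal value of 99.2°.
Since the Moon is past full (waning), take the reflex angle: θ = 360° − 99.2° = 260.8°.
That fraction of the synodic month is 260.8/360 × 29.530 d ≈ 21.39 d.

21.4 days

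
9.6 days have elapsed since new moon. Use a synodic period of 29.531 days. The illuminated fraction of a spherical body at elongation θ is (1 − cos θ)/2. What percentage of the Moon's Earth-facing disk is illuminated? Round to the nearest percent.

The Moon has covered 9.6/29.531 of its cycle, so θ ≈ 360° × 9.6/29.531 = 117.0°.
With cos θ = (-0.454), the lit fraction is (1 − (-0.454))/2 ≈ 0.727, so 73%.

73%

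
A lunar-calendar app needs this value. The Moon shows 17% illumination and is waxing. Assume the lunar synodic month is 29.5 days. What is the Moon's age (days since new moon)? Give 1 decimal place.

cos θ = 1 − 2f = 0.660, giving a principal value of 48.7°.
Before full moon the principal value applies: θ = 48.7°.
That fraction of the synodic month is 48.7/360 × 29.5 d ≈ 3.99 d.

4.0 days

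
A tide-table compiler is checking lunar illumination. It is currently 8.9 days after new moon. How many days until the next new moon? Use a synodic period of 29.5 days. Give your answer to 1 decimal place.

One full lunation from the last new moon is 29.5 d; remaining = 29.5 − 8.9 = 20.600 d.

20.6 days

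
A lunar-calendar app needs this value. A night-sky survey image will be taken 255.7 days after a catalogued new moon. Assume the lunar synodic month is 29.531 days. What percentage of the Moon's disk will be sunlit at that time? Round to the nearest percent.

77%

255.7 d spans 8 complete synodic months (8 × 29.531 = 236.25 d) plus 19.45 d.
The Moon has covered 19.45/29.531 of its cycle, so θ ≈ 360° × 19.45/29.531 = 237.1°.
With cos θ = (-0.543), the lit fraction is (1 − (-0.543))/2 ≈ 0.771, so 77%.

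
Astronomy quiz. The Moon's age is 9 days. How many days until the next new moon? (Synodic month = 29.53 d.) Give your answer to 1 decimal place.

One full lunation from the last new moon is 29.53 d; remaining = 29.53 − 9 = 20.530 d.

20.5 days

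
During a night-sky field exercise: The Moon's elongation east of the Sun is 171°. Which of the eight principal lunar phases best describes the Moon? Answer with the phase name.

The full moon sector spans roughly 158°–202°; 171° falls inside it.

full moon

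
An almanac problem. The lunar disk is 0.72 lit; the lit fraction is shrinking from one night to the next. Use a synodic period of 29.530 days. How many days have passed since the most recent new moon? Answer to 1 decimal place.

Invert f = (1 − cos θ)/2 to get cos θ = 1 − 2(0.72) = -0.440, hence θ₀ = arccos -0.440 = 116.1°.
Since the Moon is past full (waning), take the reflex angle: θ = 360° − 116.1° = 243.9°.
At 360°/29.530 d per day, 243.9° corresponds to 20.01 days.

20.0 days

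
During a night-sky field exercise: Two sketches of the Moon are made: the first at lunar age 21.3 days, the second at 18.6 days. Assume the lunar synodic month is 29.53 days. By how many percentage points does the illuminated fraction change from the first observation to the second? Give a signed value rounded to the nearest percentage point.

+25 pp

θ₁ = 360° × 21.3/29.53 = 259.7°, f₁ = (1 − cos θ₁)/2 = 0.590.
θ₂ = 360° × 18.6/29.53 = 226.8°, f₂ = (1 − cos θ₂)/2 = 0.843.
Change = f₂ − f₁ = +0.253 → +25 percentage points.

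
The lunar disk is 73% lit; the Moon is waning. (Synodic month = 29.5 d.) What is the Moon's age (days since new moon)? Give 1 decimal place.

19.9 days

From f = (1 − cos θ)/2: cos θ = 1 − 2×0.73 = -0.460; arccos → 117.4°.
Since the Moon is past full (waning), take the reflex angle: θ = 360° − 117.4° = 242.6°.
That fraction of the synodic month is 242.6/360 × 29.5 d ≈ 19.88 d.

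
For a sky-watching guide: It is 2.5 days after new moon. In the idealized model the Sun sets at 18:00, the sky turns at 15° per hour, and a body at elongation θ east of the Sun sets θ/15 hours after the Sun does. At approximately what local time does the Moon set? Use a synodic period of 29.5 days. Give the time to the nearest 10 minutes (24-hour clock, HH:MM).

20:00

The Moon has covered 2.5/29.5 of its cycle, so θ ≈ 360° × 2.5/29.5 = 30.5°.
At 15° of sky rotation per hour, 30.5° corresponds to a 2.03 h lag.
18:00 + 2.034 h ≈ 20:02 → 20:00 to the nearest ten minutes.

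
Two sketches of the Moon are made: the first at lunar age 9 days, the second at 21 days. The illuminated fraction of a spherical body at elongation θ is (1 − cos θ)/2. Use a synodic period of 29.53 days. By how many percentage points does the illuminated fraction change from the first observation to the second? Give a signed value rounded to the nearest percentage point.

First observation: θ = 360°·9/29.53 = 109.7°, so f = 0.669.
Second observation: θ = 256.0°, f = 0.621.
Δf = 0.621 − 0.669 = -0.048, i.e. -5 pp.

-5 pp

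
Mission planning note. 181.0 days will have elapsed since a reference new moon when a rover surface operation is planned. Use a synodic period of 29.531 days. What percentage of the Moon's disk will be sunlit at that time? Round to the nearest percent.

16%

181.0/29.531 = 6.129 lunations, so 6 complete cycles and 3.81 d into the next.
Phase angle: θ = 360°·(3.81 d)/(29.531 d) = 46.5°.
cos 46.5° = 0.688, so f = (1 − 0.688)/2 = 0.156, so 16%.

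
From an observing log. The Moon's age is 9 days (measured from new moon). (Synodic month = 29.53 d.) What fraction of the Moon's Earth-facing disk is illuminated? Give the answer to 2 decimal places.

Phase angle: θ = 360°·(9 d)/(29.53 d) = 109.7°.
With cos θ = (-0.337), the lit fraction is (1 − (-0.337))/2 ≈ 0.669.

0.67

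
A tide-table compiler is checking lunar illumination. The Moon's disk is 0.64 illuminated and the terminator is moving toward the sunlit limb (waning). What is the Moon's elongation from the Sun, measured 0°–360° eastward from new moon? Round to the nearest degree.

254°

From f = (1 − cos θ)/2: cos θ = 1 − 2×0.64 = -0.280; arccos → 106.3°.
A waning Moon lies in 180°–360°, so θ = 360° − 106.3° = 253.7°.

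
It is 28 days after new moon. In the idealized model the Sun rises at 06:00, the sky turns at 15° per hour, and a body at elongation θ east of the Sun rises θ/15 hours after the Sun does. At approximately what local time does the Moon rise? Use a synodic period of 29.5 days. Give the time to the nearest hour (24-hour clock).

The Moon has covered 28/29.5 of its cycle, so θ ≈ 360° × 28/29.5 = 341.7°.
At 15° of sky rotation per hour, 341.7° corresponds to a 22.78 h lag.
06:00 + 22.78 h ≈ 04:47 → 05:00 to the nearest hour.

05:00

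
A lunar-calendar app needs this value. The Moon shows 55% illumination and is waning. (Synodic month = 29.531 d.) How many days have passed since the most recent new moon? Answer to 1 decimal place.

21.7 days

cos θ = 1 − 2f = -0.100, giving a principal value of 95.7°.
Waning ⇒ past full, so θ = 360° − 95.7° = 264.3°.
At 360°/29.531 d per day, 264.3° corresponds to 21.68 days.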